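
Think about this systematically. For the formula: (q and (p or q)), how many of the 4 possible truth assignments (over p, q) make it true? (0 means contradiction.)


Check all 4 assignments:
p=0, q=0: 0
p=0, q=1: 1
p=1, q=0: 0
p=1, q=1: 1
Count of True = 2

2


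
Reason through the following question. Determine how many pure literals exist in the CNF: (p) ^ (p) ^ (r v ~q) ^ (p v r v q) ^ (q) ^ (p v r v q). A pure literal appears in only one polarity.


Check each variable for pure literal status:
p: pure positive
q: mixed (not pure)
r: pure positive
Pure literal count = 2

2


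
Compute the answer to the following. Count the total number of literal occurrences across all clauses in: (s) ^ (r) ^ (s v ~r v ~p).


Counting literals in each clause:
Clause 1: 1 literal(s)
Clause 2: 1 literal(s)
Clause 3: 3 literal(s)
Total = 5

5


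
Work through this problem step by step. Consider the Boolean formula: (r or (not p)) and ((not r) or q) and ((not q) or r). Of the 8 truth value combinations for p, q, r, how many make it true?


Evaluate all 8 assignments for p, q, r:
p=0, q=0, r=0: 1
p=0, q=0, r=1: 0
p=0, q=1, r=0: 0
p=0, q=1, r=1: 1
p=1, q=0, r=0: 0
p=1, q=0, r=1: 0
p=1, q=1, r=0: 0
p=1, q=1, r=1: 1
Satisfying count = 3

3


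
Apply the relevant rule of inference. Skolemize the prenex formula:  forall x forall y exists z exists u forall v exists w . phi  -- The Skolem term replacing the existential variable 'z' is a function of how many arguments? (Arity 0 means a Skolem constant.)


Quantifier prefix: forall x forall y exists z exists u forall v exists w
'z' is existentially quantified at position 3.
Universal variables preceding it: x, y
Skolem function arity = 2

2


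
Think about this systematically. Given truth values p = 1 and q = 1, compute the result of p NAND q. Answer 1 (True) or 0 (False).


p = 1, q = 1
Operation: p NAND q
Evaluate: 1 NAND 1 = 0

0


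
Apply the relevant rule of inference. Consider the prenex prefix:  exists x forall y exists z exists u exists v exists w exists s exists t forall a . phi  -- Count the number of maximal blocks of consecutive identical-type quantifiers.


Quantifier-type sequence: E A E E E E E E A  (A=forall, E=exists)
Group into maximal same-type runs:
  Ex1 | Ax1 | Ex6 | Ax1
Number of blocks = 4

4


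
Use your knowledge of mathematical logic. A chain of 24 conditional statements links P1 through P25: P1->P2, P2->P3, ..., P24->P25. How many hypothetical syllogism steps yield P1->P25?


With 24 implications in a chain connecting 25 propositions:
P1->P2, P2->P3, ..., P24->P25
Steps needed = (number of implications) - 1 = 24 - 1 = 23

23


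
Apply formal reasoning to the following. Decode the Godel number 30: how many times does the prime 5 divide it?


Factorize 30 by dividing by 5 repeatedly.
Division steps: 5 divides 30 exactly 1 time(s).
Exponent of 5 = 1

1


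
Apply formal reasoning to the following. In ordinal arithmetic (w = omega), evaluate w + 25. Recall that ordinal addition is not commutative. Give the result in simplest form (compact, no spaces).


Compute w + 25.
Ordinal + is associative but NOT commutative; for finite n>0, n + w = w but w + n stays w+n.
w + 25 is already in normal form (a successor ordinal beyond w).
Result = w+25

w+25


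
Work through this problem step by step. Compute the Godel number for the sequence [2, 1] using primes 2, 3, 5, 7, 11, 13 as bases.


Encode each element as an exponent of the corresponding prime:
  2^2 = 4
  3^1 = 3
Product = 4 * 3 = 12

12


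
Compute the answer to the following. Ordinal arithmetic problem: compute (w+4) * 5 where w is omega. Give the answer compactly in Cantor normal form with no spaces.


Compute (w+4) * 5.
Ordinal * is associative and left-distributive over +, but NOT commutative; for finite n>1, n*w = w but w*n stays w*n.
(w+4) * 5 = (w+4) repeated 5 times. Each intermediate +4 is absorbed by the following w; only the last survives: w*5+4.
Result = w*5+4

w*5+4


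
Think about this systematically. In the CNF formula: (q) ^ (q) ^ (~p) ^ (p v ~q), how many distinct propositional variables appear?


Identify each variable that appears in the formula.
Variables found: p, q
Count = 2

2


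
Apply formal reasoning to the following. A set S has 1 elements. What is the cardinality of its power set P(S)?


The power set of a set with n elements has 2^n elements.
|P(S)| = 2^1 = 2

2


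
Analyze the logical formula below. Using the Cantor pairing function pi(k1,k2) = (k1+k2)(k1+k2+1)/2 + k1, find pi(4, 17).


k1 + k2 = 21
(k1+k2)(k1+k2+1)/2 = 21 * 22 / 2 = 231
pi = 231 + 4 = 235

235


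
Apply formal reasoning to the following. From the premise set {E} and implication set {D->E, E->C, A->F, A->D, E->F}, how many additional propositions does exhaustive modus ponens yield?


Initial facts: {E}
Apply modus ponens to closure:
  E and E->C  =>  C
  E and E->F  =>  F
Final known: {C, E, F}
New propositions: {C, F}
Count = 2

2


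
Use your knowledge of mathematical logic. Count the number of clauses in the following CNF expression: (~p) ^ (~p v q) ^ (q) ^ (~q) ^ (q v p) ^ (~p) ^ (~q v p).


A CNF formula is a conjunction of clauses.
Clauses are separated by ^.
Counting the conjuncts: 7 clauses.

7


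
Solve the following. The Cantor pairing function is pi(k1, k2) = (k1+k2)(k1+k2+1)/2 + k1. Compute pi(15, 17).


k1 + k2 = 32
(k1+k2)(k1+k2+1)/2 = 32 * 33 / 2 = 528
pi = 528 + 15 = 543

543


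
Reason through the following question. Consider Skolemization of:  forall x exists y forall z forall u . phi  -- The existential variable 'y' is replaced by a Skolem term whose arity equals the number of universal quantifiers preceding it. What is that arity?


Quantifier prefix: forall x exists y forall z forall u
'y' is existentially quantified at position 2.
Universal variables preceding it: x
Skolem function arity = 1

1


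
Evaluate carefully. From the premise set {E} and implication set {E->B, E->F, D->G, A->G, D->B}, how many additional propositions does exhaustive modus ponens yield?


Initial facts: {E}
Apply modus ponens to closure:
  E and E->B  =>  B
  E and E->F  =>  F
Final known: {B, E, F}
New propositions: {B, F}
Count = 2

2


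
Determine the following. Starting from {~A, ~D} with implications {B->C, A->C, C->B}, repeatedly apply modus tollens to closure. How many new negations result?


Initial negated facts: {~A, ~D}
Apply modus tollens to closure:
  (no implication fires)
Final negated: {~A, ~D}
New negations: {(none)}
Count = 0

0


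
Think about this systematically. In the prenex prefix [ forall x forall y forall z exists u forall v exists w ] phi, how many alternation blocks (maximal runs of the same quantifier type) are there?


Quantifier-type sequence: A A A E A E  (A=forall, E=exists)
Group into maximal same-type runs:
  Ax3 | Ex1 | Ax1 | Ex1
Number of blocks = 4

4


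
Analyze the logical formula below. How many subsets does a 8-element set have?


The power set of a set with n elements has 2^n elements.
|P(S)| = 2^8 = 256

256


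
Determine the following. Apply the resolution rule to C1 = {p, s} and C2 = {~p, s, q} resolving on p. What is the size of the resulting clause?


Remove p from C1 and ~p from C2.
C1 remainder: {s}
C2 remainder: {s, q}
Union (resolvent): {q, s}
Resolvent has 2 literal(s).

2


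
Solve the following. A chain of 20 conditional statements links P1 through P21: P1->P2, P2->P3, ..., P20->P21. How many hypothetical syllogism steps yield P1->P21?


With 20 implications in a chain connecting 21 propositions:
P1->P2, P2->P3, ..., P20->P21
Steps needed = (number of implications) - 1 = 20 - 1 = 19

19


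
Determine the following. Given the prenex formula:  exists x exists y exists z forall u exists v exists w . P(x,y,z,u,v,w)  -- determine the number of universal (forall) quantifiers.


Quantifier prefix: exists x exists y exists z forall u exists v exists w
Mark each quantifier type:
  E E E U E E
Universal count = 1, Existential count = 5
Asked for universal (forall) quantifiers: 1

1


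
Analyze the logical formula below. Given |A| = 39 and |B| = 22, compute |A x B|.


The Cartesian product A x B contains all ordered pairs (a, b).
|A x B| = |A| * |B| = 39 * 22 = 858

858


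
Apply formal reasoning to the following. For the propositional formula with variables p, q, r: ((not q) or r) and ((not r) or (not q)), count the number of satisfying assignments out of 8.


Evaluate all 8 assignments for p, q, r:
p=0, q=0, r=0: 1
p=0, q=0, r=1: 1
p=0, q=1, r=0: 0
p=0, q=1, r=1: 0
p=1, q=0, r=0: 1
p=1, q=0, r=1: 1
p=1, q=1, r=0: 0
p=1, q=1, r=1: 0
Satisfying count = 4

4


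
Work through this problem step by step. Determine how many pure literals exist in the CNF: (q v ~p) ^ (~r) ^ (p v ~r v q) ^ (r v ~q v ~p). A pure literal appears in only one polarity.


Check each variable for pure literal status:
p: mixed (not pure)
q: mixed (not pure)
r: mixed (not pure)
Pure literal count = 0

0


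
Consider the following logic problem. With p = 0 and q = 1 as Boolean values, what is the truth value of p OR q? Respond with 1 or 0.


p = 0, q = 1
Operation: p OR q
Evaluate: 0 OR 1 = 1

1


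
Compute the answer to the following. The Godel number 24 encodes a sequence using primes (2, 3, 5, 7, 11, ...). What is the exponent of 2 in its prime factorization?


Factorize 24 by dividing by 2 repeatedly.
Division steps: 2 divides 24 exactly 3 time(s).
Exponent of 2 = 3

3


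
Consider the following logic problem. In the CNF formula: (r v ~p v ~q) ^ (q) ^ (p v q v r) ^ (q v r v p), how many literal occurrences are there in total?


Counting literals in each clause:
Clause 1: 3 literal(s)
Clause 2: 1 literal(s)
Clause 3: 3 literal(s)
Clause 4: 3 literal(s)
Total = 10

10


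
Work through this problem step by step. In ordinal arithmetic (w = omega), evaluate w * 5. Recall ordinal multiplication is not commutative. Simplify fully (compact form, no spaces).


Compute w * 5.
Ordinal * is associative and left-distributive over +, but NOT commutative; for finite n>1, n*w = w but w*n stays w*n.
w * 5 means 5 copies of w concatenated: w*5.
Result = w*5

w*5


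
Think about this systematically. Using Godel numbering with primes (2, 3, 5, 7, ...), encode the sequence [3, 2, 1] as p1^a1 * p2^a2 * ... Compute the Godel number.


Encode each element as an exponent of the corresponding prime:
  2^3 = 8
  3^2 = 9
  5^1 = 5
Product = 8 * 9 * 5 = 360

360


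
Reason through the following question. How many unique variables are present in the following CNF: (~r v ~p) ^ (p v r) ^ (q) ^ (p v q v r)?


Identify each variable that appears in the formula.
Variables found: p, q, r
Count = 3

3


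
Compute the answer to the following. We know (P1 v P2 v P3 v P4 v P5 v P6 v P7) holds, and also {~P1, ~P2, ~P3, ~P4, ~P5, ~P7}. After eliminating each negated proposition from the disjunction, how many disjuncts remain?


Original disjuncts (7): P1, P2, P3, P4, P5, P6, P7
Negated (eliminate): ~P1, ~P2, ~P3, ~P4, ~P5, ~P7
Remaining disjuncts: P6
Count = 7 - 6 = 1

1


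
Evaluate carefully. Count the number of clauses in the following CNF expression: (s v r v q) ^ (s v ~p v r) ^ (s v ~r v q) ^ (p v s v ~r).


A CNF formula is a conjunction of clauses.
Clauses are separated by ^.
Counting the conjuncts: 4 clauses.

4


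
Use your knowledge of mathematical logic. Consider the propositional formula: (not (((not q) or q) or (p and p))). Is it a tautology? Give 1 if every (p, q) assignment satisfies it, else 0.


Check all 4 assignments:
p=0, q=0: 0
p=0, q=1: 0
p=1, q=0: 0
p=1, q=1: 0
Satisfying count = 0/4.
Tautology iff count = 4: no.

0


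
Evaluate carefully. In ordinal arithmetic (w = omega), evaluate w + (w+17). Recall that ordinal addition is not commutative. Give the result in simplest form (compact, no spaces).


Compute w + (w+17).
Ordinal + is associative but NOT commutative; for finite n>0, n + w = w but w + n stays w+n.
w + (w+17) = (w+w) + 17 = w*2+17.
Result = w*2+17

w*2+17


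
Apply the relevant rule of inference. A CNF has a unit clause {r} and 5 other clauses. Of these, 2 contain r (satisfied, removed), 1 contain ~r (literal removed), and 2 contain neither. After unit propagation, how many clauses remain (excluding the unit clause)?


Satisfied (removed): 2
Shortened (remain): 1
Unchanged (remain): 2
Remaining = 1 + 2 = 3

3


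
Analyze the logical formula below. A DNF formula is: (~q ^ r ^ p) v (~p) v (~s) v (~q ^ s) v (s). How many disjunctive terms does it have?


A DNF formula is a disjunction of terms (conjunctions).
Terms are separated by v.
Counting the disjuncts: 5 terms.

5


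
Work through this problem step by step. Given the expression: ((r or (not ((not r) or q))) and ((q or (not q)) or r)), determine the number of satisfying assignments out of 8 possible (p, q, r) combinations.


Check all 8 assignments:
p=0, q=0, r=0: 0
p=0, q=0, r=1: 1
p=0, q=1, r=0: 0
p=0, q=1, r=1: 1
p=1, q=0, r=0: 0
p=1, q=0, r=1: 1
p=1, q=1, r=0: 0
p=1, q=1, r=1: 1
Count of True = 4

4


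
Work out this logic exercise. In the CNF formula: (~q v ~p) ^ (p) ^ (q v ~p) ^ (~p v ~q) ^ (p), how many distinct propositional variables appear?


Identify each variable that appears in the formula.
Variables found: p, q
Count = 2

2


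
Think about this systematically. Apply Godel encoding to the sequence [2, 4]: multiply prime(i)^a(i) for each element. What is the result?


Encode each element as an exponent of the corresponding prime:
  2^2 = 4
  3^4 = 81
Product = 4 * 81 = 324

324


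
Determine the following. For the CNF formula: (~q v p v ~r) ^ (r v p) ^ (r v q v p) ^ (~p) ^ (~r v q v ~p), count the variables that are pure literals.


Check each variable for pure literal status:
p: mixed (not pure)
q: mixed (not pure)
r: mixed (not pure)
Pure literal count = 0

0


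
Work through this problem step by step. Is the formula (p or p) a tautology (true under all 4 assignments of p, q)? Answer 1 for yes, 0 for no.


Check all 4 assignments:
p=0, q=0: 0
p=0, q=1: 0
p=1, q=0: 1
p=1, q=1: 1
Satisfying count = 2/4.
Tautology iff count = 4: no.

0


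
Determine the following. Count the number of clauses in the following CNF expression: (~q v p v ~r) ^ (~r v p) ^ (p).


A CNF formula is a conjunction of clauses.
Clauses are separated by ^.
Counting the conjuncts: 3 clauses.

3


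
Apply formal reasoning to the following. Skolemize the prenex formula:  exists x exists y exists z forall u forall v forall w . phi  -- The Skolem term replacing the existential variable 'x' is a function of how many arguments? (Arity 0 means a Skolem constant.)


Quantifier prefix: exists x exists y exists z forall u forall v forall w
'x' is existentially quantified at position 1.
No universal quantifiers precede it.
Skolem function arity = 0 (a Skolem constant)

0


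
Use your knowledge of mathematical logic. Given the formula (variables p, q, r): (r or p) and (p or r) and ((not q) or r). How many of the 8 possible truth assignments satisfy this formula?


Evaluate all 8 assignments for p, q, r:
p=0, q=0, r=0: 0
p=0, q=0, r=1: 1
p=0, q=1, r=0: 0
p=0, q=1, r=1: 1
p=1, q=0, r=0: 1
p=1, q=0, r=1: 1
p=1, q=1, r=0: 0
p=1, q=1, r=1: 1
Satisfying count = 5

5


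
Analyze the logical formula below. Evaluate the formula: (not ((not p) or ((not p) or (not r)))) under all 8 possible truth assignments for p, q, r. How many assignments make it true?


Check all 8 assignments:
p=0, q=0, r=0: 0
p=0, q=0, r=1: 0
p=0, q=1, r=0: 0
p=0, q=1, r=1: 0
p=1, q=0, r=0: 0
p=1, q=0, r=1: 1
p=1, q=1, r=0: 0
p=1, q=1, r=1: 1
Count of True = 2

2


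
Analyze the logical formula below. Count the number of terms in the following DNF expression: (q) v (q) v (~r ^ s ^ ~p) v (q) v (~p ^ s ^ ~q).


A DNF formula is a disjunction of terms (conjunctions).
Terms are separated by v.
Counting the disjuncts: 5 terms.

5


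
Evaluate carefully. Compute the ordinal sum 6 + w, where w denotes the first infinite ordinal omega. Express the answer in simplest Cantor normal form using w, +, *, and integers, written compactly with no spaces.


Compute 6 + w.
Ordinal + is associative but NOT commutative; for finite n>0, n + w = w but w + n stays w+n.
Any finite left addend is absorbed by w on the right: 6 + w = w.
Result = w

w


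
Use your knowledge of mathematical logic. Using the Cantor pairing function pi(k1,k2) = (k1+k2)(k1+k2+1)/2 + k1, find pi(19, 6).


k1 + k2 = 25
(k1+k2)(k1+k2+1)/2 = 25 * 26 / 2 = 325
pi = 325 + 19 = 344

344


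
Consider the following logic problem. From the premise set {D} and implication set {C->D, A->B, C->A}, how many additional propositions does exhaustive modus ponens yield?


Initial facts: {D}
Apply modus ponens to closure:
  (no implication fires)
Final known: {D}
New propositions: {(none)}
Count = 0

0


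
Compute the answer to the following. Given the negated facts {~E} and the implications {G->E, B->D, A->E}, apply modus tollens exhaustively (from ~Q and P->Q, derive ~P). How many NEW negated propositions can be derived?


Initial negated facts: {~E}
Apply modus tollens to closure:
  ~E and G->E  =>  ~G
  ~E and A->E  =>  ~A
Final negated: {~A, ~E, ~G}
New negations: {~A, ~G}
Count = 2

2


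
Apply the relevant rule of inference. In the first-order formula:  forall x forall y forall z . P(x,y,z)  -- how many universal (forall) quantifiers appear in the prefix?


Quantifier prefix: forall x forall y forall z
Mark each quantifier type:
  U U U
Universal count = 3, Existential count = 0
Asked for universal (forall) quantifiers: 3

3


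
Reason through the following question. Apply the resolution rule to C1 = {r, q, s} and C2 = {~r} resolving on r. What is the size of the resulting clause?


Remove r from C1 and ~r from C2.
C1 remainder: {q, s}
C2 remainder: {}
Union (resolvent): {q, s}
Resolvent has 2 literal(s).

2


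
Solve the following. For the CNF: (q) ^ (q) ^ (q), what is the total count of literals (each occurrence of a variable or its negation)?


Counting literals in each clause:
Clause 1: 1 literal(s)
Clause 2: 1 literal(s)
Clause 3: 1 literal(s)
Total = 3

3


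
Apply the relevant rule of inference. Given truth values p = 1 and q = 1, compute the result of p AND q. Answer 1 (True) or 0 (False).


p = 1, q = 1
Operation: p AND q
Evaluate: 1 AND 1 = 1

1


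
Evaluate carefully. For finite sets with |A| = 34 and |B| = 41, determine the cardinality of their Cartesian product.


The Cartesian product A x B contains all ordered pairs (a, b).
|A x B| = |A| * |B| = 34 * 41 = 1394

1394


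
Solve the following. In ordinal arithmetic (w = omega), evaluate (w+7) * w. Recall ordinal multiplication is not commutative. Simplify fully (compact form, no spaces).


Compute (w+7) * w.
Ordinal * is associative and left-distributive over +, but NOT commutative; for finite n>1, n*w = w but w*n stays w*n.
(w+7) * w = sup{(w+7)*k : k<w} = sup{w*k+7} = w^2 (the +7 tail is absorbed in the limit).
Result = w^2

w^2


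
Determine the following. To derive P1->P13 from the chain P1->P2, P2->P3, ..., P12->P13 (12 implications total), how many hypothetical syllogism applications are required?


With 12 implications in a chain connecting 13 propositions:
P1->P2, P2->P3, ..., P12->P13
Steps needed = (number of implications) - 1 = 12 - 1 = 11

11


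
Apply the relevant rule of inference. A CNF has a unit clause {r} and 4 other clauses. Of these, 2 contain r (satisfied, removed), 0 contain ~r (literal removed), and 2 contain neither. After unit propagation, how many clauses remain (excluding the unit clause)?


Satisfied (removed): 2
Shortened (remain): 0
Unchanged (remain): 2
Remaining = 0 + 2 = 2

2


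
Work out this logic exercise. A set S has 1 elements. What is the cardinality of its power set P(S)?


The power set of a set with n elements has 2^n elements.
|P(S)| = 2^1 = 2

2


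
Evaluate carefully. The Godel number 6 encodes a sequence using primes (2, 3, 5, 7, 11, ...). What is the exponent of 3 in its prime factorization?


Factorize 6 by dividing by 3 repeatedly.
Division steps: 3 divides 6 exactly 1 time(s).
Exponent of 3 = 1

1


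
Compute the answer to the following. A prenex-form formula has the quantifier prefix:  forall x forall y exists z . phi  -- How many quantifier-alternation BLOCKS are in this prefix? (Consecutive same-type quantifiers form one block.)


Quantifier-type sequence: A A E  (A=forall, E=exists)
Group into maximal same-type runs:
  Ax2 | Ex1
Number of blocks = 2

2


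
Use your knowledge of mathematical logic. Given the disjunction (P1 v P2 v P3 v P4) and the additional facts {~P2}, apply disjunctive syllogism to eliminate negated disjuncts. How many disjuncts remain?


Original disjuncts (4): P1, P2, P3, P4
Negated (eliminate): ~P2
Remaining disjuncts: P1, P3, P4
Count = 4 - 1 = 3

3


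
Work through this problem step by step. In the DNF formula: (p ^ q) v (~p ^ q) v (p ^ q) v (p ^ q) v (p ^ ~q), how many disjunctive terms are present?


A DNF formula is a disjunction of terms (conjunctions).
Terms are separated by v.
Counting the disjuncts: 5 terms.

5


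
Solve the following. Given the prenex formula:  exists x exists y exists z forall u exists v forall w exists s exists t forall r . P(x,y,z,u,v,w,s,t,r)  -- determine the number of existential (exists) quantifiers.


Quantifier prefix: exists x exists y exists z forall u exists v forall w exists s exists t forall r
Mark each quantifier type:
  E E E U E U E E U
Universal count = 3, Existential count = 6
Asked for existential (exists) quantifiers: 6

6


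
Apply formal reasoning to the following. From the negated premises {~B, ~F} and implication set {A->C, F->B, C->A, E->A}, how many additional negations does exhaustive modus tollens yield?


Initial negated facts: {~B, ~F}
Apply modus tollens to closure:
  (no implication fires)
Final negated: {~B, ~F}
New negations: {(none)}
Count = 0

0


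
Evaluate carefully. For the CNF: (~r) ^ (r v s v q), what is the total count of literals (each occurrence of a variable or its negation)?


Counting literals in each clause:
Clause 1: 1 literal(s)
Clause 2: 3 literal(s)
Total = 4

4


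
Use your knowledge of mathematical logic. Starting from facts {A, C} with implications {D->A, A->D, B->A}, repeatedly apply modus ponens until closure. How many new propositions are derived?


Initial facts: {A, C}
Apply modus ponens to closure:
  A and A->D  =>  D
Final known: {A, C, D}
New propositions: {D}
Count = 1

1


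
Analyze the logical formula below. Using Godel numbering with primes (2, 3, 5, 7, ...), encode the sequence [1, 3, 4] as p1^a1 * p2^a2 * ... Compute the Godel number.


Encode each element as an exponent of the corresponding prime:
  2^1 = 2
  3^3 = 27
  5^4 = 625
Product = 2 * 27 * 625 = 33750

33750


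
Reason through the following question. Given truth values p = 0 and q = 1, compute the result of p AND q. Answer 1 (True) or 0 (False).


p = 0, q = 1
Operation: p AND q
Evaluate: 0 AND 1 = 0

0


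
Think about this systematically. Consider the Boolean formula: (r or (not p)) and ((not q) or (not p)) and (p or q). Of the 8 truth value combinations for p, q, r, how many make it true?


Evaluate all 8 assignments for p, q, r:
p=0, q=0, r=0: 0
p=0, q=0, r=1: 0
p=0, q=1, r=0: 1
p=0, q=1, r=1: 1
p=1, q=0, r=0: 0
p=1, q=0, r=1: 1
p=1, q=1, r=0: 0
p=1, q=1, r=1: 0
Satisfying count = 3

3


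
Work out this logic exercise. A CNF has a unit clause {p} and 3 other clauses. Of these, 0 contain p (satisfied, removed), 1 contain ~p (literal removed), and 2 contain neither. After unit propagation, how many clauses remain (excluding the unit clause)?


Satisfied (removed): 0
Shortened (remain): 1
Unchanged (remain): 2
Remaining = 1 + 2 = 3

3


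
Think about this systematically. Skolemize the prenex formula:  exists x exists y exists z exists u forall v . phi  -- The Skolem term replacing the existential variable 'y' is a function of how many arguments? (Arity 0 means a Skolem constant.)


Quantifier prefix: exists x exists y exists z exists u forall v
'y' is existentially quantified at position 2.
No universal quantifiers precede it.
Skolem function arity = 0 (a Skolem constant)

0


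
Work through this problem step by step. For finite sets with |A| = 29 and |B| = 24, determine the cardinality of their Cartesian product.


The Cartesian product A x B contains all ordered pairs (a, b).
|A x B| = |A| * |B| = 29 * 24 = 696

696


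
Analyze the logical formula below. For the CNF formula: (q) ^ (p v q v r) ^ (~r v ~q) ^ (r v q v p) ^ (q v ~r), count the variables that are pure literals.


Check each variable for pure literal status:
p: pure positive
q: mixed (not pure)
r: mixed (not pure)
Pure literal count = 1

1


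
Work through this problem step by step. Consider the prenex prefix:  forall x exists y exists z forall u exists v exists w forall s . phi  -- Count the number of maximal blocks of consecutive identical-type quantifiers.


Quantifier-type sequence: A E E A E E A  (A=forall, E=exists)
Group into maximal same-type runs:
  Ax1 | Ex2 | Ax1 | Ex2 | Ax1
Number of blocks = 5

5


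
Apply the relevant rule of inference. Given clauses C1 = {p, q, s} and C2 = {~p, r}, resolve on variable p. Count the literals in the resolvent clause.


Remove p from C1 and ~p from C2.
C1 remainder: {q, s}
C2 remainder: {r}
Union (resolvent): {q, r, s}
Resolvent has 3 literal(s).

3


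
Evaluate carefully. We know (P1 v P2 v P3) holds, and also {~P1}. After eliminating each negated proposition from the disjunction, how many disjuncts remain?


Original disjuncts (3): P1, P2, P3
Negated (eliminate): ~P1
Remaining disjuncts: P2, P3
Count = 3 - 1 = 2

2


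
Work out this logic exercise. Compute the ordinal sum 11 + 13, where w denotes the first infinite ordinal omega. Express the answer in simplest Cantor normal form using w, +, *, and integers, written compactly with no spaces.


Compute 11 + 13.
Ordinal + is associative but NOT commutative; for finite n>0, n + w = w but w + n stays w+n.
Both operands finite; ordinal + agrees with natural +: 11 + 13 = 24.
Result = 24

24


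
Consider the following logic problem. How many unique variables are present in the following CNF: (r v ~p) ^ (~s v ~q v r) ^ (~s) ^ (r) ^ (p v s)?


Identify each variable that appears in the formula.
Variables found: p, q, r, s
Count = 4

4


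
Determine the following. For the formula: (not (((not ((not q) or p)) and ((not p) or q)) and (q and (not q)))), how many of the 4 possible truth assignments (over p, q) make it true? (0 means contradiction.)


Check all 4 assignments:
p=0, q=0: 1
p=0, q=1: 1
p=1, q=0: 1
p=1, q=1: 1
Count of True = 4

4


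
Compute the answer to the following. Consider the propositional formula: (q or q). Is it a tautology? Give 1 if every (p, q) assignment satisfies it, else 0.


Check all 4 assignments:
p=0, q=0: 0
p=0, q=1: 1
p=1, q=0: 0
p=1, q=1: 1
Satisfying count = 2/4.
Tautology iff count = 4: no.

0


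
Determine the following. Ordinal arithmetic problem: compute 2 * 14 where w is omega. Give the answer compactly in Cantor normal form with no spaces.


Compute 2 * 14.
Ordinal * is associative and left-distributive over +, but NOT commutative; for finite n>1, n*w = w but w*n stays w*n.
Both finite; ordinal * agrees with natural *: 2 * 14 = 28.
Result = 28

28


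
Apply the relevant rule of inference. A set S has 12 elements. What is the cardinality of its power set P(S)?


The power set of a set with n elements has 2^n elements.
|P(S)| = 2^12 = 4096

4096


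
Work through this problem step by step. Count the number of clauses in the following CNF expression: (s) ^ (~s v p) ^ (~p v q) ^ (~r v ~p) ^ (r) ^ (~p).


A CNF formula is a conjunction of clauses.
Clauses are separated by ^.
Counting the conjuncts: 6 clauses.

6


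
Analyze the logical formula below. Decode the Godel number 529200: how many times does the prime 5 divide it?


Factorize 529200 by dividing by 5 repeatedly.
Division steps: 5 divides 529200 exactly 2 time(s).
Exponent of 5 = 2

2


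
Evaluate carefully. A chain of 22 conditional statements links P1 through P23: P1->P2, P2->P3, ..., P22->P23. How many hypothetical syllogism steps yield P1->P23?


With 22 implications in a chain connecting 23 propositions:
P1->P2, P2->P3, ..., P22->P23
Steps needed = (number of implications) - 1 = 22 - 1 = 21

21


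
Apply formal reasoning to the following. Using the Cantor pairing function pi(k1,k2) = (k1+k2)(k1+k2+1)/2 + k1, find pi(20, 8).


k1 + k2 = 28
(k1+k2)(k1+k2+1)/2 = 28 * 29 / 2 = 406
pi = 406 + 20 = 426

426


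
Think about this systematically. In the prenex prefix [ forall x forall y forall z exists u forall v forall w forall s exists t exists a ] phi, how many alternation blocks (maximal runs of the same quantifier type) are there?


Quantifier-type sequence: A A A E A A A E E  (A=forall, E=exists)
Group into maximal same-type runs:
  Ax3 | Ex1 | Ax3 | Ex2
Number of blocks = 4

4


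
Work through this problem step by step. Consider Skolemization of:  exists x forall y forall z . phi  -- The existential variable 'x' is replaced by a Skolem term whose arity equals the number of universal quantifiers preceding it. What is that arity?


Quantifier prefix: exists x forall y forall z
'x' is existentially quantified at position 1.
No universal quantifiers precede it.
Skolem function arity = 0 (a Skolem constant)

0


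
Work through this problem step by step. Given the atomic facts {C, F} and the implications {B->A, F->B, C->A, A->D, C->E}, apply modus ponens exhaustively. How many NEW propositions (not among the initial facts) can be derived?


Initial facts: {C, F}
Apply modus ponens to closure:
  F and F->B  =>  B
  C and C->A  =>  A
  A and A->D  =>  D
  C and C->E  =>  E
Final known: {A, B, C, D, E, F}
New propositions: {A, B, D, E}
Count = 4

4


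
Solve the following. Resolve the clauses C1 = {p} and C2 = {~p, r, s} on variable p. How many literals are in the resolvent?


Remove p from C1 and ~p from C2.
C1 remainder: {}
C2 remainder: {r, s}
Union (resolvent): {r, s}
Resolvent has 2 literal(s).

2


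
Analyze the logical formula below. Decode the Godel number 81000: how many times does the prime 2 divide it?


Factorize 81000 by dividing by 2 repeatedly.
Division steps: 2 divides 81000 exactly 3 time(s).
Exponent of 2 = 3

3


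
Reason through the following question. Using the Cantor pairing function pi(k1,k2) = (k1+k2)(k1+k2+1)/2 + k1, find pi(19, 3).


k1 + k2 = 22
(k1+k2)(k1+k2+1)/2 = 22 * 23 / 2 = 253
pi = 253 + 19 = 272

272


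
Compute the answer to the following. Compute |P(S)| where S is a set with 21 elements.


The power set of a set with n elements has 2^n elements.
|P(S)| = 2^21 = 2097152

2097152


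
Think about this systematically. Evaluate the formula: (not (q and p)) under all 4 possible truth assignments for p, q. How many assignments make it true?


Check all 4 assignments:
p=0, q=0: 1
p=0, q=1: 1
p=1, q=0: 1
p=1, q=1: 0
Count of True = 3

3


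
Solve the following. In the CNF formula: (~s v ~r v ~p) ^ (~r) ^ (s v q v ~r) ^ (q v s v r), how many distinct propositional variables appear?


Identify each variable that appears in the formula.
Variables found: p, q, r, s
Count = 4

4


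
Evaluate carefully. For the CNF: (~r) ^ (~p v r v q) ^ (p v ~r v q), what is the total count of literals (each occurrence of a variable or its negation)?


Counting literals in each clause:
Clause 1: 1 literal(s)
Clause 2: 3 literal(s)
Clause 3: 3 literal(s)
Total = 7

7


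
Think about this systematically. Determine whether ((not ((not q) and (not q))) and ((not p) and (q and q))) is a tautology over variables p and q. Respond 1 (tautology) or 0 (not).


Check all 4 assignments:
p=0, q=0: 0
p=0, q=1: 1
p=1, q=0: 0
p=1, q=1: 0
Satisfying count = 1/4.
Tautology iff count = 4: no.

0


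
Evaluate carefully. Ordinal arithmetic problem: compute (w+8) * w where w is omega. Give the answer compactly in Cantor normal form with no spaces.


Compute (w+8) * w.
Ordinal * is associative and left-distributive over +, but NOT commutative; for finite n>1, n*w = w but w*n stays w*n.
(w+8) * w = sup{(w+8)*k : k<w} = sup{w*k+8} = w^2 (the +8 tail is absorbed in the limit).
Result = w^2

w^2


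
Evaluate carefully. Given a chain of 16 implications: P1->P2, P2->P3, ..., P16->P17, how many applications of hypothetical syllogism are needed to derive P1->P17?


With 16 implications in a chain connecting 17 propositions:
P1->P2, P2->P3, ..., P16->P17
Steps needed = (number of implications) - 1 = 16 - 1 = 15

15


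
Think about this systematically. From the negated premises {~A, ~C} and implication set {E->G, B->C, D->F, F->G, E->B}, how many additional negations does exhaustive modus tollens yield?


Initial negated facts: {~A, ~C}
Apply modus tollens to closure:
  ~C and B->C  =>  ~B
  ~B and E->B  =>  ~E
Final negated: {~A, ~B, ~C, ~E}
New negations: {~B, ~E}
Count = 2

2


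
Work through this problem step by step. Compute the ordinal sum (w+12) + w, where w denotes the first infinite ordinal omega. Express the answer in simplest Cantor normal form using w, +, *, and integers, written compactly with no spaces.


Compute (w+12) + w.
Ordinal + is associative but NOT commutative; for finite n>0, n + w = w but w + n stays w+n.
(w+12) + w = w + (12+w) = w + w = w*2 (the finite tail 12 is absorbed by the right w).
Result = w*2

w*2


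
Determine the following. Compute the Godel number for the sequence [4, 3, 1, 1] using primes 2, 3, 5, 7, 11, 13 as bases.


Encode each element as an exponent of the corresponding prime:
  2^4 = 16
  3^3 = 27
  5^1 = 5
  7^1 = 7
Product = 16 * 27 * 5 * 7 = 15120

15120


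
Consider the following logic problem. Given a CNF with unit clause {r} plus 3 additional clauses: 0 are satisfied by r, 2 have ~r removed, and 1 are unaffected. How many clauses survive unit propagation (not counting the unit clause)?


Satisfied (removed): 0
Shortened (remain): 2
Unchanged (remain): 1
Remaining = 2 + 1 = 3

3


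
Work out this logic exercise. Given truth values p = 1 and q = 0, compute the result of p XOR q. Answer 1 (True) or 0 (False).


p = 1, q = 0
Operation: p XOR q
Evaluate: 1 XOR 0 = 1

1


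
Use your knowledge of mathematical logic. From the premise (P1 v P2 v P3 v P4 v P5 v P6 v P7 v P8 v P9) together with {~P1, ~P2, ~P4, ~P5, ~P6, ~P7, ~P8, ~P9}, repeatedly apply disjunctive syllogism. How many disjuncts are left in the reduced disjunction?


Original disjuncts (9): P1, P2, P3, P4, P5, P6, P7, P8, P9
Negated (eliminate): ~P1, ~P2, ~P4, ~P5, ~P6, ~P7, ~P8, ~P9
Remaining disjuncts: P3
Count = 9 - 8 = 1

1


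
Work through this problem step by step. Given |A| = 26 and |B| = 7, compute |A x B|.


The Cartesian product A x B contains all ordered pairs (a, b).
|A x B| = |A| * |B| = 26 * 7 = 182

182


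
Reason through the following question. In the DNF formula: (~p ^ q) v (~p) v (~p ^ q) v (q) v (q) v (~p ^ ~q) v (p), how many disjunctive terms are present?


A DNF formula is a disjunction of terms (conjunctions).
Terms are separated by v.
Counting the disjuncts: 7 terms.

7


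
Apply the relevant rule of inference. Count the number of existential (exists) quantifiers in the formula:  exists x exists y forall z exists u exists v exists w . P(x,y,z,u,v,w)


Quantifier prefix: exists x exists y forall z exists u exists v exists w
Mark each quantifier type:
  E E U E E E
Universal count = 1, Existential count = 5
Asked for existential (exists) quantifiers: 5

5


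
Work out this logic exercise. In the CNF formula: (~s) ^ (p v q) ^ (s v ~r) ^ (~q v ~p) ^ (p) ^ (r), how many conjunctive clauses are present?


A CNF formula is a conjunction of clauses.
Clauses are separated by ^.
Counting the conjuncts: 6 clauses.

6


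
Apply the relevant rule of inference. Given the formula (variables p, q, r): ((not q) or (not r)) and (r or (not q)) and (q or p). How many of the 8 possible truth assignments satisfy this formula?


Evaluate all 8 assignments for p, q, r:
p=0, q=0, r=0: 0
p=0, q=0, r=1: 0
p=0, q=1, r=0: 0
p=0, q=1, r=1: 0
p=1, q=0, r=0: 1
p=1, q=0, r=1: 1
p=1, q=1, r=0: 0
p=1, q=1, r=1: 0
Satisfying count = 2

2


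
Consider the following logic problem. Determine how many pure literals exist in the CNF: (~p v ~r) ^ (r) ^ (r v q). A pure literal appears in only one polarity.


Check each variable for pure literal status:
p: pure negative
q: pure positive
r: mixed (not pure)
Pure literal count = 2

2


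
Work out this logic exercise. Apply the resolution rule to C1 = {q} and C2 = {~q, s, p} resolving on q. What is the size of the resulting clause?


Remove q from C1 and ~q from C2.
C1 remainder: {}
C2 remainder: {s, p}
Union (resolvent): {p, s}
Resolvent has 2 literal(s).

2


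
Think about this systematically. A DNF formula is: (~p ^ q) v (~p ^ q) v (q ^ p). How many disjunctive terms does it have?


A DNF formula is a disjunction of terms (conjunctions).
Terms are separated by v.
Counting the disjuncts: 3 terms.

3


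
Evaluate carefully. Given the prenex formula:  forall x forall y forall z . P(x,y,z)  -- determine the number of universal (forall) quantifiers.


Quantifier prefix: forall x forall y forall z
Mark each quantifier type:
  U U U
Universal count = 3, Existential count = 0
Asked for universal (forall) quantifiers: 3

3


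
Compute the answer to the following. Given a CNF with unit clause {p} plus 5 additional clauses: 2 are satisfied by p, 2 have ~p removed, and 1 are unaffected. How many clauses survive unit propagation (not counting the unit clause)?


Satisfied (removed): 2
Shortened (remain): 2
Unchanged (remain): 1
Remaining = 2 + 1 = 3

3


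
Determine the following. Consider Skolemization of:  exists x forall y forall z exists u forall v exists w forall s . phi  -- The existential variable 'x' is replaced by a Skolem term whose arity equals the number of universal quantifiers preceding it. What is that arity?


Quantifier prefix: exists x forall y forall z exists u forall v exists w forall s
'x' is existentially quantified at position 1.
No universal quantifiers precede it.
Skolem function arity = 0 (a Skolem constant)

0


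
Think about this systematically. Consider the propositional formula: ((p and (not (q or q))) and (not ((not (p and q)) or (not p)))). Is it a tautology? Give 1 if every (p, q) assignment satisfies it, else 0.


Check all 4 assignments:
p=0, q=0: 0
p=0, q=1: 0
p=1, q=0: 0
p=1, q=1: 0
Satisfying count = 0/4.
Tautology iff count = 4: no.

0


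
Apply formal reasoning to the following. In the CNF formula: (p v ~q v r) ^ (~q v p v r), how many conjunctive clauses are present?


A CNF formula is a conjunction of clauses.
Clauses are separated by ^.
Counting the conjuncts: 2 clauses.

2


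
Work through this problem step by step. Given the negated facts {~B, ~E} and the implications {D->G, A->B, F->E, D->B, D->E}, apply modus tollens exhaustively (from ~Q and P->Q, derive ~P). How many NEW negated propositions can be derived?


Initial negated facts: {~B, ~E}
Apply modus tollens to closure:
  ~B and A->B  =>  ~A
  ~E and F->E  =>  ~F
  ~B and D->B  =>  ~D
Final negated: {~A, ~B, ~D, ~E, ~F}
New negations: {~A, ~D, ~F}
Count = 3

3


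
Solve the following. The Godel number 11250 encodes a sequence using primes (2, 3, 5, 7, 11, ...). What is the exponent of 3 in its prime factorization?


Factorize 11250 by dividing by 3 repeatedly.
Division steps: 3 divides 11250 exactly 2 time(s).
Exponent of 3 = 2

2


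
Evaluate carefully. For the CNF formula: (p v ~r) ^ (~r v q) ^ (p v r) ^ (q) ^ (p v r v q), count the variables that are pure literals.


Check each variable for pure literal status:
p: pure positive
q: pure positive
r: mixed (not pure)
Pure literal count = 2

2
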